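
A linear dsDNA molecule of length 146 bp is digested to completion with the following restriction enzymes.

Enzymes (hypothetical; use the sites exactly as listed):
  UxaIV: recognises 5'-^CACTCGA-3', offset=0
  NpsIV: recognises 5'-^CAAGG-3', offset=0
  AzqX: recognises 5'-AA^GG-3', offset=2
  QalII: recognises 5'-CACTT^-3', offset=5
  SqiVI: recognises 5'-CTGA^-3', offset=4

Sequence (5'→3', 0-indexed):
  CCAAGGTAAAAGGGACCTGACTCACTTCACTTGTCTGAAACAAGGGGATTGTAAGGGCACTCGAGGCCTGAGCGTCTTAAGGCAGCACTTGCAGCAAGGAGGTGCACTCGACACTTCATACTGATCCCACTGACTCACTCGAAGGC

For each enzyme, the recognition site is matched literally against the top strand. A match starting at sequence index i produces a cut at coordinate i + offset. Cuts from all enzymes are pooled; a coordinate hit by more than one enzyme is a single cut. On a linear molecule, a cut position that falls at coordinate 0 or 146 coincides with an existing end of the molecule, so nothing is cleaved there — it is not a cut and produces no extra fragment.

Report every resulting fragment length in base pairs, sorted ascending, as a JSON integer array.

[1,2,2,3,3,3,3,3,4,5,6,7,7,7,8,8,9,9,9,10,11,12,14]

Scan for sites:
  UxaIV (CACTCGA, off=0): starts [57, 104, 135] → cuts [57, 104, 135]
  NpsIV (CAAGG, off=0): starts [1, 40, 94] → cuts [1, 40, 94]
  AzqX (AAGG, off=2): starts [2, 9, 41, 52, 78, 95, 141] → cuts [4, 11, 43, 54, 80, 97, 143]
  QalII (CACTT, off=5): starts [22, 27, 85, 111] → cuts [27, 32, 90, 116]
  SqiVI (CTGA, off=4): starts [16, 34, 67, 120, 129] → cuts [20, 38, 71, 124, 133]

Pooled cuts: [1, 4, 11, 20, 27, 32, 38, 40, 43, 54, 57, 71, 80, 90, 94, 97, 104, 116, 124, 133, 135, 143]

Fragment lengths:
  [0,1): 1 bp
  [1,4): 3 bp
  [4,11): 7 bp
  [11,20): 9 bp
  [20,27): 7 bp
  [27,32): 5 bp
  [32,38): 6 bp
  [38,40): 2 bp
  [40,43): 3 bp
  [43,54): 11 bp
  [54,57): 3 bp
  [57,71): 14 bp
  [71,80): 9 bp
  [80,90): 10 bp
  [90,94): 4 bp
  [94,97): 3 bp
  [97,104): 7 bp
  [104,116): 12 bp
  [116,124): 8 bp
  [124,133): 9 bp
  [133,135): 2 bp
  [135,143): 8 bp
  [143,146): 3 bp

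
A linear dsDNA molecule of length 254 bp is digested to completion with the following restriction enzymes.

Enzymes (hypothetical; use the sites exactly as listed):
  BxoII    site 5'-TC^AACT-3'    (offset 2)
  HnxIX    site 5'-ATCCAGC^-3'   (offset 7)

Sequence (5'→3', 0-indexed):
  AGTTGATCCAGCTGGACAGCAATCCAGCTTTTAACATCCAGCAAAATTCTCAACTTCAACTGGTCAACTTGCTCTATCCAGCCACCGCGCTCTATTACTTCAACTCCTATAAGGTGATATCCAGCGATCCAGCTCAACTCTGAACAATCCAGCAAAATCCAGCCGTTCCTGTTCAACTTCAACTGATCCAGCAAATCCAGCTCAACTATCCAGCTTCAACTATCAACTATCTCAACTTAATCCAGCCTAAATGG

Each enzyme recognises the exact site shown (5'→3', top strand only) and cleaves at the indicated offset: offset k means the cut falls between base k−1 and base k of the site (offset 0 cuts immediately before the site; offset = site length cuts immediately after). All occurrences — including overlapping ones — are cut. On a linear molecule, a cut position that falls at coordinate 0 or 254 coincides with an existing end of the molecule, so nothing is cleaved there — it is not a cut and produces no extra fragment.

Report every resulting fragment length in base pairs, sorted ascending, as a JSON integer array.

[2,2,3,6,6,7,8,8,8,9,9,9,10,11,11,12,12,13,14,16,17,18,19,24]

Per-enzyme occurrences:
  BxoII (TCAACT, off=2): starts [49, 55, 63, 99, 133, 172, 178, 201, 215, 222, 231] → cuts [51, 57, 65, 101, 135, 174, 180, 203, 217, 224, 233]
  HnxIX (ATCCAGC, off=7): starts [5, 21, 35, 75, 118, 126, 146, 156, 185, 194, 207, 239] → cuts [12, 28, 42, 82, 125, 133, 153, 163, 192, 201, 214, 246]

Pooled cuts: [12, 28, 42, 51, 57, 65, 82, 101, 125, 133, 135, 153, 163, 174, 180, 192, 201, 203, 214, 217, 224, 233, 246]

Fragment lengths:
  [0,12): 12 bp
  [12,28): 16 bp
  [28,42): 14 bp
  [42,51): 9 bp
  [51,57): 6 bp
  [57,65): 8 bp
  [65,82): 17 bp
  [82,101): 19 bp
  [101,125): 24 bp
  [125,133): 8 bp
  [133,135): 2 bp
  [135,153): 18 bp
  [153,163): 10 bp
  [163,174): 11 bp
  [174,180): 6 bp
  [180,192): 12 bp
  [192,201): 9 bp
  [201,203): 2 bp
  [203,214): 11 bp
  [214,217): 3 bp
  [217,224): 7 bp
  [224,233): 9 bp
  [233,246): 13 bp
  [246,254): 8 bp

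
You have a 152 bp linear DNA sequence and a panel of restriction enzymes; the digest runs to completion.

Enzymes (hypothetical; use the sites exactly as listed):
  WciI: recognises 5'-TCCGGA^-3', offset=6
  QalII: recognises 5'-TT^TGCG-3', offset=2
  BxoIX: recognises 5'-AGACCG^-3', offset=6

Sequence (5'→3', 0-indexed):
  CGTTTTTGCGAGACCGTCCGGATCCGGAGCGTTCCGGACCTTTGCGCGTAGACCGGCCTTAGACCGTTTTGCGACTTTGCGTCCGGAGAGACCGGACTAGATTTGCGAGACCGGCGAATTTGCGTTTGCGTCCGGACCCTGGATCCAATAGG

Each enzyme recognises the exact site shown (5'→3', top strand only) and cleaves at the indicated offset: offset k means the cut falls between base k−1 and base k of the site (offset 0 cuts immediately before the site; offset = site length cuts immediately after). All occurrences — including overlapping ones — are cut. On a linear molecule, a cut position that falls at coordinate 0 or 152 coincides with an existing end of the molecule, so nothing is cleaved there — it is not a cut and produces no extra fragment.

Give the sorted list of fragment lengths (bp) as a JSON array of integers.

[3,4,6,6,6,6,7,7,8,9,10,10,10,10,10,11,13,16]

Scan for sites:
  WciI (TCCGGA, off=6): starts [16, 22, 32, 81, 130] → cuts [22, 28, 38, 87, 136]
  QalII (TTTGCG, off=2): starts [4, 40, 67, 75, 101, 118, 124] → cuts [6, 42, 69, 77, 103, 120, 126]
  BxoIX (AGACCG, off=6): starts [10, 49, 60, 88, 107] → cuts [16, 55, 66, 94, 113]

All cut coordinates (distinct, sorted): [6, 16, 22, 28, 38, 42, 55, 66, 69, 77, 87, 94, 103, 113, 120, 126, 136]

Fragment lengths:
  [0,6): 6 bp
  [6,16): 10 bp
  [16,22): 6 bp
  [22,28): 6 bp
  [28,38): 10 bp
  [38,42): 4 bp
  [42,55): 13 bp
  [55,66): 11 bp
  [66,69): 3 bp
  [69,77): 8 bp
  [77,87): 10 bp
  [87,94): 7 bp
  [94,103): 9 bp
  [103,113): 10 bp
  [113,120): 7 bp
  [120,126): 6 bp
  [126,136): 10 bp
  [136,152): 16 bp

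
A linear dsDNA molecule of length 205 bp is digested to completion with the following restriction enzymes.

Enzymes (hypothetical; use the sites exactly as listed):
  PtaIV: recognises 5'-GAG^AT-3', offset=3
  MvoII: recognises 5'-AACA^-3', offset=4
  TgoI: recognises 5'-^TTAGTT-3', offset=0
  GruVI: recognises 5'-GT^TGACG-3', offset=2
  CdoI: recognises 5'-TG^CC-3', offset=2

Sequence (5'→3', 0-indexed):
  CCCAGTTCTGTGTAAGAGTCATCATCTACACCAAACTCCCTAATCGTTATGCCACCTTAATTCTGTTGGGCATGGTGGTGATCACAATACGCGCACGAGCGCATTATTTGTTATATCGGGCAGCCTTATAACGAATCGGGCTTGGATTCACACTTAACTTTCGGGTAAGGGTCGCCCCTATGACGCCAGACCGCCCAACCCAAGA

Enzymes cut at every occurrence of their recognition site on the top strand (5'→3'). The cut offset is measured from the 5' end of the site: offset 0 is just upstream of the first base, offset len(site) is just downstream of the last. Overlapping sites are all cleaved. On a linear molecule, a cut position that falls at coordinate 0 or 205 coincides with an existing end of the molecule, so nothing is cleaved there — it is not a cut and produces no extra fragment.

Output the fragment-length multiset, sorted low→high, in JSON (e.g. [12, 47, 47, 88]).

[51,154]

Per-enzyme occurrences:
  PtaIV (GAGAT, off=3): no sites
  MvoII (AACA, off=4): no sites
  TgoI (TTAGTT, off=0): no sites
  GruVI (GTTGACG, off=2): no sites
  CdoI TGCC/2: at [49] ⇒ [51]

Pooled cuts: [51]

Fragments:
  [0,51): 51 bp
  [51,205): 154 bp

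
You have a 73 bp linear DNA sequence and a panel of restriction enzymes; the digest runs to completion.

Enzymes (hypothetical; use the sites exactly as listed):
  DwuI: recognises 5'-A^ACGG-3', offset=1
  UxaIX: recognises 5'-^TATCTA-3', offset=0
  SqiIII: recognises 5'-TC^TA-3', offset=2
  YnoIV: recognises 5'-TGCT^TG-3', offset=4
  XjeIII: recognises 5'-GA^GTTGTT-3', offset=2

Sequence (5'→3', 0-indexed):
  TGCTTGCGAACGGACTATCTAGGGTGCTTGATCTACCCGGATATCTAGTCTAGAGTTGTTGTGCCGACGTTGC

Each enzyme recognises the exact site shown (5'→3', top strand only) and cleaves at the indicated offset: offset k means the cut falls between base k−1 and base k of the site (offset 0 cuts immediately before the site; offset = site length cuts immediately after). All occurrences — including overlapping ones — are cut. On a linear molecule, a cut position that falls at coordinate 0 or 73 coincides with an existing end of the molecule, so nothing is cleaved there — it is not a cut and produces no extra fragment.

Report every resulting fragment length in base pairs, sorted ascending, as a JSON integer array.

[4,4,4,4,5,5,5,6,8,9,19]

Site scan:
  DwuI (AACGG, off=1): starts [8] → cuts [9]
  UxaIX (TATCTA, off=0): starts [15, 41] → cuts [15, 41]
  SqiIII (TCTA, off=2): starts [17, 31, 43, 48] → cuts [19, 33, 45, 50]
  YnoIV (TGCTTG, off=4): starts [0, 24] → cuts [4, 28]
  XjeIII (GAGTTGTT, off=2): starts [52] → cuts [54]

All cut coordinates (distinct, sorted): [4, 9, 15, 19, 28, 33, 41, 45, 50, 54]

Fragments:
  [0,4): 4 bp
  [4,9): 5 bp
  [9,15): 6 bp
  [15,19): 4 bp
  [19,28): 9 bp
  [28,33): 5 bp
  [33,41): 8 bp
  [41,45): 4 bp
  [45,50): 5 bp
  [50,54): 4 bp
  [54,73): 19 bp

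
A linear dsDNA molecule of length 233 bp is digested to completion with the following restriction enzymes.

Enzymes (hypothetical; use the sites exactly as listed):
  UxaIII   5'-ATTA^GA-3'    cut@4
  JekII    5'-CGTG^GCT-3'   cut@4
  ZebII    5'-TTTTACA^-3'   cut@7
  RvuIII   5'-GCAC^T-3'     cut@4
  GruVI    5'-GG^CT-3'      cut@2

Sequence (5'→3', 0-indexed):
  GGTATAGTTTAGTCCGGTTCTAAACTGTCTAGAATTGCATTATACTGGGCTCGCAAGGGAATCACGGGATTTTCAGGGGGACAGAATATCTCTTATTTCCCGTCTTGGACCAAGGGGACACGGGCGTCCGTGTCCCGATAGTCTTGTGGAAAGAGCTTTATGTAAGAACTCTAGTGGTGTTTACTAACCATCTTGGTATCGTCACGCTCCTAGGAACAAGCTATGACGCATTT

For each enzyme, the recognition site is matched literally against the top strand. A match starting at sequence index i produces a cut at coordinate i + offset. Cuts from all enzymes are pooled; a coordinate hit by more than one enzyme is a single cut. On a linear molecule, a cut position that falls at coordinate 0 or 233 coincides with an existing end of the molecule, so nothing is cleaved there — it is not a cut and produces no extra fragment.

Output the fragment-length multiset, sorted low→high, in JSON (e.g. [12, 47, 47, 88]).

Scan for sites:
  UxaIII (ATTAGA, off=4): no sites
  JekII (CGTGGCT, off=4): no sites
  ZebII (TTTTACA, off=7): no sites
  RvuIII (GCACT, off=4): no sites
  GruVI (GGCT, off=2): starts [47] → cuts [49]

Pooled cuts: [49]

Fragment lengths:
  [0,49): 49 bp
  [49,233): 184 bp

[49,184]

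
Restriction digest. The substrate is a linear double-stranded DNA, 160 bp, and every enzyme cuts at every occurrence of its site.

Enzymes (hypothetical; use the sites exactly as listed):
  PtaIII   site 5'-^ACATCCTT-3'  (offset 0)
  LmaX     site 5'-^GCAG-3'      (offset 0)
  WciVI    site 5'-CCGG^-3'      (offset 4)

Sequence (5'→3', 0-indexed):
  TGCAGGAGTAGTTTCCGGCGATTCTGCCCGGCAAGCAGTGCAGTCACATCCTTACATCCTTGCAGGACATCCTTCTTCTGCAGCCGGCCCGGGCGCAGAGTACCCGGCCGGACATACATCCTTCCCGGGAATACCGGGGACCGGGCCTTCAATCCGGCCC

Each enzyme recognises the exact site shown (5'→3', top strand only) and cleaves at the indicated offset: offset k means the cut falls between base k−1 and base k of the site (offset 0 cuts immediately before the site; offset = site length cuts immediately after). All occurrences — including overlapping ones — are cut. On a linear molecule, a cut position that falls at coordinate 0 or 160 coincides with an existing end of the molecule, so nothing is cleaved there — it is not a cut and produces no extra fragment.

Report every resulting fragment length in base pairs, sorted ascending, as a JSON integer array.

[1,2,3,3,4,4,5,5,5,6,7,8,8,8,9,13,13,13,13,13,17]

Site scan:
  PtaIII (ACATCCTT, off=0): starts [45, 53, 66, 115] → cuts [45, 53, 66, 115]
  LmaX (GCAG, off=0): starts [1, 34, 39, 61, 79, 94] → cuts [1, 34, 39, 61, 79, 94]
  WciVI (CCGG, off=4): starts [14, 27, 83, 88, 103, 107, 124, 133, 140, 153] → cuts [18, 31, 87, 92, 107, 111, 128, 137, 144, 157]

All cut coordinates (distinct, sorted): [1, 18, 31, 34, 39, 45, 53, 61, 66, 79, 87, 92, 94, 107, 111, 115, 128, 137, 144, 157]

Fragment lengths:
  [0,1): 1 bp
  [1,18): 17 bp
  [18,31): 13 bp
  [31,34): 3 bp
  [34,39): 5 bp
  [39,45): 6 bp
  [45,53): 8 bp
  [53,61): 8 bp
  [61,66): 5 bp
  [66,79): 13 bp
  [79,87): 8 bp
  [87,92): 5 bp
  [92,94): 2 bp
  [94,107): 13 bp
  [107,111): 4 bp
  [111,115): 4 bp
  [115,128): 13 bp
  [128,137): 9 bp
  [137,144): 7 bp
  [144,157): 13 bp
  [157,160): 3 bp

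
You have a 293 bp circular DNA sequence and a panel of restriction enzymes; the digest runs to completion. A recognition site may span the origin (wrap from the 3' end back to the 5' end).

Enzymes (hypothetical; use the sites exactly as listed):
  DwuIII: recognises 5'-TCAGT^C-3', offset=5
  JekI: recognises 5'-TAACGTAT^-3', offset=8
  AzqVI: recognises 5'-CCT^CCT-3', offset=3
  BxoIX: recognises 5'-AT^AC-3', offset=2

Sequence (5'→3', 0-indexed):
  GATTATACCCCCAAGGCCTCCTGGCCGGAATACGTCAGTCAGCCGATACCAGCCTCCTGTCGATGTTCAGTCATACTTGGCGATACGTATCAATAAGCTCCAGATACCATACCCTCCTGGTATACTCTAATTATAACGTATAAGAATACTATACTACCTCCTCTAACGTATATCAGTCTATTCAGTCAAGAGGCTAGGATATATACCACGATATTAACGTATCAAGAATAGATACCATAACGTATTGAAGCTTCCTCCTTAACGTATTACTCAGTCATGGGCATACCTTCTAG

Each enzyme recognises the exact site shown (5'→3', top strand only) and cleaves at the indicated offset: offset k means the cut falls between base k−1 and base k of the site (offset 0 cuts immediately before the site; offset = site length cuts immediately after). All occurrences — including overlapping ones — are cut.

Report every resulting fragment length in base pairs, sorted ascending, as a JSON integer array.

Scan for sites:
  DwuIII (TCAGTC, off=5): starts [34, 66, 172, 181, 270] → cuts [39, 71, 177, 186, 275]
  JekI (TAACGTAT, off=8): starts [133, 163, 214, 237, 259] → cuts [141, 171, 222, 245, 267]
  AzqVI (CCTCCT, off=3): starts [16, 52, 112, 156, 253] → cuts [19, 55, 115, 159, 256]
  BxoIX (ATAC, off=2): starts [4, 29, 45, 72, 82, 103, 108, 121, 145, 150, 202, 231, 282] → cuts [6, 31, 47, 74, 84, 105, 110, 123, 147, 152, 204, 233, 284]

All cut coordinates (distinct, sorted): [6, 19, 31, 39, 47, 55, 71, 74, 84, 105, 110, 115, 123, 141, 147, 152, 159, 171, 177, 186, 204, 222, 233, 245, 256, 267, 275, 284]

Fragment lengths:
  6→19: 13 bp
  19→31: 12 bp
  31→39: 8 bp
  39→47: 8 bp
  47→55: 8 bp
  55→71: 16 bp
  71→74: 3 bp
  74→84: 10 bp
  84→105: 21 bp
  105→110: 5 bp
  110→115: 5 bp
  115→123: 8 bp
  123→141: 18 bp
  141→147: 6 bp
  147→152: 5 bp
  152→159: 7 bp
  159→171: 12 bp
  171→177: 6 bp
  177→186: 9 bp
  186→204: 18 bp
  204→222: 18 bp
  222→233: 11 bp
  233→245: 12 bp
  245→256: 11 bp
  256→267: 11 bp
  267→275: 8 bp
  275→284: 9 bp
  284→6 (wrap): 293-284+6 = 15 bp

[3,5,5,5,6,6,7,8,8,8,8,8,9,9,10,11,11,11,12,12,12,13,15,16,18,18,18,21]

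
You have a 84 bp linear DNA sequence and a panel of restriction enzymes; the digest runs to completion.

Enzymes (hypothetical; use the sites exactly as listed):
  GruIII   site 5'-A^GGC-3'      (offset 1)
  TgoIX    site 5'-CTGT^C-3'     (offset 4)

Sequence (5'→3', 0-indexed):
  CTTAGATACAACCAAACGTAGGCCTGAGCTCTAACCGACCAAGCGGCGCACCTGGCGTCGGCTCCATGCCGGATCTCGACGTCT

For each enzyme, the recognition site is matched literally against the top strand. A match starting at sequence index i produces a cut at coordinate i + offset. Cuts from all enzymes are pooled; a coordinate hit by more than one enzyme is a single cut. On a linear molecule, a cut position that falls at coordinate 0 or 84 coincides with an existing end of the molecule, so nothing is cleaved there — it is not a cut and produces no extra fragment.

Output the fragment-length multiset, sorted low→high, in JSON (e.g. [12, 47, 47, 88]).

Per-enzyme occurrences:
  GruIII (AGGC, off=1): starts [19] → cuts [20]
  TgoIX (CTGTC, off=4): no sites

All cut coordinates (distinct, sorted): [20]

Fragments:
  [0,20): 20 bp
  [20,84): 64 bp

[20,64]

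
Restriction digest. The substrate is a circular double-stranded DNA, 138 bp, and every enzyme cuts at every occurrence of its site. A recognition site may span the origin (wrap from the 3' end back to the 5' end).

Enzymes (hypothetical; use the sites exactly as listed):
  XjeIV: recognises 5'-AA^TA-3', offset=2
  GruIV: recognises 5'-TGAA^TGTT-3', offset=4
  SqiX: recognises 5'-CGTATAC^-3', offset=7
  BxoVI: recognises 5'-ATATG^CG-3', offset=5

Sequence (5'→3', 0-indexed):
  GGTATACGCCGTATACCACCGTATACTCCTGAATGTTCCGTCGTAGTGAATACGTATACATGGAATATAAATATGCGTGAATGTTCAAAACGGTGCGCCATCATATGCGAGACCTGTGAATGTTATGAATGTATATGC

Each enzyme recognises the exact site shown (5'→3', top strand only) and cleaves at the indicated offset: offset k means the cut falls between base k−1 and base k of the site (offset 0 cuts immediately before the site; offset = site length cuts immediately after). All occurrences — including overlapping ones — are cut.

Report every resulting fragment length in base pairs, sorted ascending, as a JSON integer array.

Scan for sites:
  XjeIV (AATA, off=2): starts [48, 63, 69] → cuts [50, 65, 71]
  GruIV (TGAATGTT, off=4): starts [29, 77, 116] → cuts [33, 81, 120]
  SqiX (CGTATAC, off=7): starts [9, 19, 52] → cuts [16, 26, 59]
  BxoVI (ATATGCG, off=5): starts [70, 102, 132] → cuts [75, 107, 137]

Pooled cuts: [16, 26, 33, 50, 59, 65, 71, 75, 81, 107, 120, 137]

Fragment lengths:
  16→26: 10 bp
  26→33: 7 bp
  33→50: 17 bp
  50→59: 9 bp
  59→65: 6 bp
  65→71: 6 bp
  71→75: 4 bp
  75→81: 6 bp
  81→107: 26 bp
  107→120: 13 bp
  120→137: 17 bp
  137→16 (wrap): 138-137+16 = 17 bp

[4,6,6,6,7,9,10,13,17,17,17,26]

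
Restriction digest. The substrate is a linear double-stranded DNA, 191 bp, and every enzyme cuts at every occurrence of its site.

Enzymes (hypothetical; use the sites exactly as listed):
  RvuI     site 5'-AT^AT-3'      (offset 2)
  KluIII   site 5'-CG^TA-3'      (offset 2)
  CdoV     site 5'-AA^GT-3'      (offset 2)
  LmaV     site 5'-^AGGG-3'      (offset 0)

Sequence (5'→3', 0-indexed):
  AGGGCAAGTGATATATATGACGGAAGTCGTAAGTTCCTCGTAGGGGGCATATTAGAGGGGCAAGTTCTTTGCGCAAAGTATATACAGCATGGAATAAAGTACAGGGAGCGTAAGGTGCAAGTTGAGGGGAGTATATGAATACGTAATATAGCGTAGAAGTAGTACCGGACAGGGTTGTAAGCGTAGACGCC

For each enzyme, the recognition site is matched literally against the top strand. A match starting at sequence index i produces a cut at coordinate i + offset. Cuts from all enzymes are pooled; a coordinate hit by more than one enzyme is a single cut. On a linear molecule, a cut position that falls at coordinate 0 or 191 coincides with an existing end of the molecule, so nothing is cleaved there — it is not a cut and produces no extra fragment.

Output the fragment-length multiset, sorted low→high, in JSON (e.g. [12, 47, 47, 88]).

[1,2,2,3,4,4,4,4,4,5,5,5,6,7,8,8,8,8,9,9,9,10,10,12,13,14,17]

Site scan:
  RvuI ATAT/2: at [10, 12, 14, 48, 79, 132, 145] ⇒ [12, 14, 16, 50, 81, 134, 147]
  KluIII CGTA/2: at [27, 38, 108, 141, 151, 181] ⇒ [29, 40, 110, 143, 153, 183]
  CdoV AAGT/2: at [5, 23, 30, 61, 75, 96, 118, 156] ⇒ [7, 25, 32, 63, 77, 98, 120, 158]
  LmaV AGGG/0: at [0, 41, 55, 102, 124, 170] ⇒ [41, 55, 102, 124, 170] (position 0 is a terminus of the linear molecule — no cut)

Pooled cuts: [7, 12, 14, 16, 25, 29, 32, 40, 41, 50, 55, 63, 77, 81, 98, 102, 110, 120, 124, 134, 143, 147, 153, 158, 170, 183]

Fragment lengths:
  [0,7): 7 bp
  [7,12): 5 bp
  [12,14): 2 bp
  [14,16): 2 bp
  [16,25): 9 bp
  [25,29): 4 bp
  [29,32): 3 bp
  [32,40): 8 bp
  [40,41): 1 bp
  [41,50): 9 bp
  [50,55): 5 bp
  [55,63): 8 bp
  [63,77): 14 bp
  [77,81): 4 bp
  [81,98): 17 bp
  [98,102): 4 bp
  [102,110): 8 bp
  [110,120): 10 bp
  [120,124): 4 bp
  [124,134): 10 bp
  [134,143): 9 bp
  [143,147): 4 bp
  [147,153): 6 bp
  [153,158): 5 bp
  [158,170): 12 bp
  [170,183): 13 bp
  [183,191): 8 bp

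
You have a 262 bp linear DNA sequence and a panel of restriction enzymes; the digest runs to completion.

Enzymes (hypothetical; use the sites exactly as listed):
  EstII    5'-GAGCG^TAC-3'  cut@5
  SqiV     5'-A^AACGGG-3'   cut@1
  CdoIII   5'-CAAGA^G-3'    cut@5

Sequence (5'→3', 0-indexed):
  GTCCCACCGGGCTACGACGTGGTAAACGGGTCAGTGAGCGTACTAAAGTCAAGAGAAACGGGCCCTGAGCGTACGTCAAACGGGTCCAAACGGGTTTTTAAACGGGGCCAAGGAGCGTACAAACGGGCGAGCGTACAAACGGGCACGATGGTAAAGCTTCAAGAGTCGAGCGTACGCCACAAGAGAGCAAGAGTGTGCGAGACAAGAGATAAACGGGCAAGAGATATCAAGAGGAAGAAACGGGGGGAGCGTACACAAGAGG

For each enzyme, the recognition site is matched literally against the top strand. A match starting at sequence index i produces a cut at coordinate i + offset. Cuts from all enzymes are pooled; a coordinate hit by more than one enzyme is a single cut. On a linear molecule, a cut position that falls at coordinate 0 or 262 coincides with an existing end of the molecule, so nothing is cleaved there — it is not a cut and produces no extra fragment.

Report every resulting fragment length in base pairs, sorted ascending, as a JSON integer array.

[2,2,4,4,4,6,7,8,8,9,10,10,11,12,12,12,13,14,15,15,16,17,24,27]

Per-enzyme occurrences:
  EstII (GAGCGTAC, off=5): starts [35, 66, 112, 128, 167, 246] → cuts [40, 71, 117, 133, 172, 251]
  SqiV (AAACGGG, off=1): starts [23, 55, 77, 87, 99, 120, 136, 210, 237] → cuts [24, 56, 78, 88, 100, 121, 137, 211, 238]
  CdoIII (CAAGAG, off=5): starts [49, 159, 179, 187, 202, 217, 227, 255] → cuts [54, 164, 184, 192, 207, 222, 232, 260]

Pooled cuts: [24, 40, 54, 56, 71, 78, 88, 100, 117, 121, 133, 137, 164, 172, 184, 192, 207, 211, 222, 232, 238, 251, 260]

Fragments:
  [0,24): 24 bp
  [24,40): 16 bp
  [40,54): 14 bp
  [54,56): 2 bp
  [56,71): 15 bp
  [71,78): 7 bp
  [78,88): 10 bp
  [88,100): 12 bp
  [100,117): 17 bp
  [117,121): 4 bp
  [121,133): 12 bp
  [133,137): 4 bp
  [137,164): 27 bp
  [164,172): 8 bp
  [172,184): 12 bp
  [184,192): 8 bp
  [192,207): 15 bp
  [207,211): 4 bp
  [211,222): 11 bp
  [222,232): 10 bp
  [232,238): 6 bp
  [238,251): 13 bp
  [251,260): 9 bp
  [260,262): 2 bp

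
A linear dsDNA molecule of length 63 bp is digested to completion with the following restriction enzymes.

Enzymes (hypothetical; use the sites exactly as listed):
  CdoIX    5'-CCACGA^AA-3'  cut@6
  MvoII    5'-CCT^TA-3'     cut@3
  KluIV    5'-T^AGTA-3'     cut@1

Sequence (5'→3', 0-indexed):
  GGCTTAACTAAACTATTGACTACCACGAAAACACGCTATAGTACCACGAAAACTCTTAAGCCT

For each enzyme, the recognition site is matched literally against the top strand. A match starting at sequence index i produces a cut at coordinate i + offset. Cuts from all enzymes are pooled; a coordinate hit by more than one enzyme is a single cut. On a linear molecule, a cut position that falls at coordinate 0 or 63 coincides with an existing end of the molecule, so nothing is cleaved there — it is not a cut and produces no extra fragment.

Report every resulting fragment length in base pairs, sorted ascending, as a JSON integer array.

Scan for sites:
  CdoIX CCACGAAA/6: at [22, 43] ⇒ [28, 49]
  MvoII (CCTTA, off=3): no sites
  KluIV TAGTA/1: at [38] ⇒ [39]

Pooled cuts: [28, 39, 49]

Fragments:
  [0,28): 28 bp
  [28,39): 11 bp
  [39,49): 10 bp
  [49,63): 14 bp

[10,11,14,28]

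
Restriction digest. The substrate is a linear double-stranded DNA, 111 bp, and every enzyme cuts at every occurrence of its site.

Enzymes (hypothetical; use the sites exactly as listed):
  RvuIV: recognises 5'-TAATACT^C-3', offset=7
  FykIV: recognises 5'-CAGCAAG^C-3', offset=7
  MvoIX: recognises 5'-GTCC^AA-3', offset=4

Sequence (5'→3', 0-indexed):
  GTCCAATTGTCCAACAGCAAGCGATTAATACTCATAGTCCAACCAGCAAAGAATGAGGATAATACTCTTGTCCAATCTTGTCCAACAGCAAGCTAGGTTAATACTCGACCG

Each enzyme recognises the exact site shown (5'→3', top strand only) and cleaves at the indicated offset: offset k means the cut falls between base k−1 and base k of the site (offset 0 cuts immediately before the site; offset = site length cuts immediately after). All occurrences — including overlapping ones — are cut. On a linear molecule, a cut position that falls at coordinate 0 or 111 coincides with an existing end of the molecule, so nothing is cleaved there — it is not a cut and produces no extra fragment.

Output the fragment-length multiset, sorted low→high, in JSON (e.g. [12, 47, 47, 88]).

Per-enzyme occurrences:
  RvuIV (TAATACTC, off=7): starts [25, 59, 98] → cuts [32, 66, 105]
  FykIV (CAGCAAGC, off=7): starts [14, 85] → cuts [21, 92]
  MvoIX (GTCCAA, off=4): starts [0, 8, 36, 69, 79] → cuts [4, 12, 40, 73, 83]

All cut coordinates (distinct, sorted): [4, 12, 21, 32, 40, 66, 73, 83, 92, 105]

Fragment lengths:
  [0,4): 4 bp
  [4,12): 8 bp
  [12,21): 9 bp
  [21,32): 11 bp
  [32,40): 8 bp
  [40,66): 26 bp
  [66,73): 7 bp
  [73,83): 10 bp
  [83,92): 9 bp
  [92,105): 13 bp
  [105,111): 6 bp

[4,6,7,8,8,9,9,10,11,13,26]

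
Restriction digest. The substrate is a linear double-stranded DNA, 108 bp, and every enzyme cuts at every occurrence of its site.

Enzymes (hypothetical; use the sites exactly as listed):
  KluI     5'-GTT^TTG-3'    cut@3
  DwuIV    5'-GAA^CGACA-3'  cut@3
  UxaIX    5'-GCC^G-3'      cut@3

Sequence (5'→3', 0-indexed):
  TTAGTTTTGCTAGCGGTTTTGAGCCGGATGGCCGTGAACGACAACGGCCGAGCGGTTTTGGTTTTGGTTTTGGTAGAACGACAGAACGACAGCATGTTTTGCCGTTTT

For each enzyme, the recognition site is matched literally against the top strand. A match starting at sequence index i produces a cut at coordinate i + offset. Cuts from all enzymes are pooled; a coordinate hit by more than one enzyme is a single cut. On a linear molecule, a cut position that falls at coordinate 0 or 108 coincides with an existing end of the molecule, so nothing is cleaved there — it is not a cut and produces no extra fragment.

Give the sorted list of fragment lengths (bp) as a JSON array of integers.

Per-enzyme occurrences:
  KluI GTTTTG/3: at [3, 15, 54, 60, 66, 95] ⇒ [6, 18, 57, 63, 69, 98]
  DwuIV GAACGACA/3: at [35, 75, 83] ⇒ [38, 78, 86]
  UxaIX GCCG/3: at [22, 30, 46, 100] ⇒ [25, 33, 49, 103]

Pooled cuts: [6, 18, 25, 33, 38, 49, 57, 63, 69, 78, 86, 98, 103]

Fragments:
  [0,6): 6 bp
  [6,18): 12 bp
  [18,25): 7 bp
  [25,33): 8 bp
  [33,38): 5 bp
  [38,49): 11 bp
  [49,57): 8 bp
  [57,63): 6 bp
  [63,69): 6 bp
  [69,78): 9 bp
  [78,86): 8 bp
  [86,98): 12 bp
  [98,103): 5 bp
  [103,108): 5 bp

[5,5,5,6,6,6,7,8,8,8,9,11,12,12]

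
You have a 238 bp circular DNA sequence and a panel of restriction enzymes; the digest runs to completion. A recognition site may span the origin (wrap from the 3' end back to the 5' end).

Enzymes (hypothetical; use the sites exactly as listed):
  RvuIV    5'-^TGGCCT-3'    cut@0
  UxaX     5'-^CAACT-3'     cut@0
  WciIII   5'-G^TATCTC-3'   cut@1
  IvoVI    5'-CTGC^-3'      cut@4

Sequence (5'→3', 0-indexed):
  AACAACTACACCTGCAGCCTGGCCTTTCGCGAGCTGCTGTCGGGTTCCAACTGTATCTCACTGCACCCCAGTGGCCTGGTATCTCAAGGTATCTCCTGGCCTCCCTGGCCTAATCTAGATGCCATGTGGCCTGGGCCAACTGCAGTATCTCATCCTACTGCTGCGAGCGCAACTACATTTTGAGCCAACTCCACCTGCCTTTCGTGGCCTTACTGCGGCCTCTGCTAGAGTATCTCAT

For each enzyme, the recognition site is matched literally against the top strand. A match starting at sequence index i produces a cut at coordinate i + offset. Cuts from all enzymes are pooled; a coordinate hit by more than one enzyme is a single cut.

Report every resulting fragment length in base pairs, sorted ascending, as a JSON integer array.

Per-enzyme occurrences:
  RvuIV (TGGCCT, off=0): starts [19, 71, 96, 105, 126, 204] → cuts [19, 71, 96, 105, 126, 204]
  UxaX (CAACT, off=0): starts [2, 47, 136, 169, 185] → cuts [2, 47, 136, 169, 185]
  WciIII (GTATCTC, off=1): starts [52, 78, 88, 144, 229] → cuts [53, 79, 89, 145, 230]
  IvoVI (CTGC, off=4): starts [11, 33, 60, 139, 157, 160, 194, 212, 221] → cuts [15, 37, 64, 143, 161, 164, 198, 216, 225]

Pooled cuts: [2, 15, 19, 37, 47, 53, 64, 71, 79, 89, 96, 105, 126, 136, 143, 145, 161, 164, 169, 185, 198, 204, 216, 225, 230]

Fragments:
  2→15: 13 bp
  15→19: 4 bp
  19→37: 18 bp
  37→47: 10 bp
  47→53: 6 bp
  53→64: 11 bp
  64→71: 7 bp
  71→79: 8 bp
  79→89: 10 bp
  89→96: 7 bp
  96→105: 9 bp
  105→126: 21 bp
  126→136: 10 bp
  136→143: 7 bp
  143→145: 2 bp
  145→161: 16 bp
  161→164: 3 bp
  164→169: 5 bp
  169→185: 16 bp
  185→198: 13 bp
  198→204: 6 bp
  204→216: 12 bp
  216→225: 9 bp
  225→230: 5 bp
  230→2 (wrap): 238-230+2 = 10 bp

[2,3,4,5,5,6,6,7,7,7,8,9,9,10,10,10,10,11,12,13,13,16,16,18,21]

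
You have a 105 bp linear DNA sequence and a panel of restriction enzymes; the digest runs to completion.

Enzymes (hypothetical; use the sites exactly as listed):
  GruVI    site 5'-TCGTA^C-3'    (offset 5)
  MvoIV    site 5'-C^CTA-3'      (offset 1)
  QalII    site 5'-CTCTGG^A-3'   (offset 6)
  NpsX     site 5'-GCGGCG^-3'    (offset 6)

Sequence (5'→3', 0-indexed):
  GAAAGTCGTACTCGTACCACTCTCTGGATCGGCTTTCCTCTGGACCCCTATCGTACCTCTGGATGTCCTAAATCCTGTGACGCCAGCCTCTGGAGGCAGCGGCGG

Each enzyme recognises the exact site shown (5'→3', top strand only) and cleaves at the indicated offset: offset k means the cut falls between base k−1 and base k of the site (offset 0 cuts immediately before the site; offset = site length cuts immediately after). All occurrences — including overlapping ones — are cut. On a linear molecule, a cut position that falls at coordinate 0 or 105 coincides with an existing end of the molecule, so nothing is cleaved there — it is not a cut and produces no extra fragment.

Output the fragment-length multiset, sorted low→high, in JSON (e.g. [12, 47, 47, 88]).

Site scan:
  GruVI TCGTAC/5: at [5, 11, 50] ⇒ [10, 16, 55]
  MvoIV CCTA/1: at [46, 66] ⇒ [47, 67]
  QalII CTCTGGA/6: at [21, 37, 56, 87] ⇒ [27, 43, 62, 93]
  NpsX GCGGCG/6: at [98] ⇒ [104]

Pooled cuts: [10, 16, 27, 43, 47, 55, 62, 67, 93, 104]

Fragments:
  [0,10): 10 bp
  [10,16): 6 bp
  [16,27): 11 bp
  [27,43): 16 bp
  [43,47): 4 bp
  [47,55): 8 bp
  [55,62): 7 bp
  [62,67): 5 bp
  [67,93): 26 bp
  [93,104): 11 bp
  [104,105): 1 bp

[1,4,5,6,7,8,10,11,11,16,26]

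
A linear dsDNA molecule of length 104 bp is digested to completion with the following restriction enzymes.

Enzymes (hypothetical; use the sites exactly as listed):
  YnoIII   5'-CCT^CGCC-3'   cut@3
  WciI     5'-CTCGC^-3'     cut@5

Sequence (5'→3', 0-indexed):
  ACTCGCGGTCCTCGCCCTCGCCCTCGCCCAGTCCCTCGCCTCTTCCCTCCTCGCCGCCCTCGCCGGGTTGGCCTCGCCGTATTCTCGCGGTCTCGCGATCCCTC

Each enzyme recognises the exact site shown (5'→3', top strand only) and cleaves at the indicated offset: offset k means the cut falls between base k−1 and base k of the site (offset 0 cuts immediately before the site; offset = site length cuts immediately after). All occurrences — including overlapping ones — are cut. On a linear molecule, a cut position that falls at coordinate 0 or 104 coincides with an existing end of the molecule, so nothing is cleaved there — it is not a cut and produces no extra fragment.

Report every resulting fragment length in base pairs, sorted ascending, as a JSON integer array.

[3,3,3,3,3,3,3,3,3,6,6,6,8,8,9,11,11,12]

Per-enzyme occurrences:
  YnoIII CCTCGCC/3: at [9, 15, 21, 33, 48, 57, 71] ⇒ [12, 18, 24, 36, 51, 60, 74]
  WciI CTCGC/5: at [1, 10, 16, 22, 34, 49, 58, 72, 83, 91] ⇒ [6, 15, 21, 27, 39, 54, 63, 77, 88, 96]

All cut coordinates (distinct, sorted): [6, 12, 15, 18, 21, 24, 27, 36, 39, 51, 54, 60, 63, 74, 77, 88, 96]

Fragment lengths:
  [0,6): 6 bp
  [6,12): 6 bp
  [12,15): 3 bp
  [15,18): 3 bp
  [18,21): 3 bp
  [21,24): 3 bp
  [24,27): 3 bp
  [27,36): 9 bp
  [36,39): 3 bp
  [39,51): 12 bp
  [51,54): 3 bp
  [54,60): 6 bp
  [60,63): 3 bp
  [63,74): 11 bp
  [74,77): 3 bp
  [77,88): 11 bp
  [88,96): 8 bp
  [96,104): 8 bp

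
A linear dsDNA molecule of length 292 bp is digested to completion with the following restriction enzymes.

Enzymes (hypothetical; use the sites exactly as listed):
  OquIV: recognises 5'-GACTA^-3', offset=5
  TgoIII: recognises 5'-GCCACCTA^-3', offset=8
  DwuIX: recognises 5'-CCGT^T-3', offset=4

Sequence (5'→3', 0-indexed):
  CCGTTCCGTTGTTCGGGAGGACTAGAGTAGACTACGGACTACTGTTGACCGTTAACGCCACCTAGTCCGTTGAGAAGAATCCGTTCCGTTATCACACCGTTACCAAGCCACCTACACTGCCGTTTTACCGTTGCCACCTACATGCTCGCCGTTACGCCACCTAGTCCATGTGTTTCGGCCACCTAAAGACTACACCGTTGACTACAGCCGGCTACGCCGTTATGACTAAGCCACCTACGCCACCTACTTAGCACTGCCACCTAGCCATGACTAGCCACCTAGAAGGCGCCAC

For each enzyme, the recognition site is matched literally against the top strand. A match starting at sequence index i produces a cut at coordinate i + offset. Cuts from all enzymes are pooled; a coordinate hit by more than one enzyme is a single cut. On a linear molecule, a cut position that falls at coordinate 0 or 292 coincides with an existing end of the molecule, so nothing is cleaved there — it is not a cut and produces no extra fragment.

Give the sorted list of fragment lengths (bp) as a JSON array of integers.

[4,5,5,6,6,6,7,7,8,8,8,9,9,9,9,10,10,11,11,11,11,12,12,14,14,15,16,17,22]

Site scan:
  OquIV (GACTA, off=5): starts [19, 29, 36, 187, 199, 223, 268] → cuts [24, 34, 41, 192, 204, 228, 273]
  TgoIII (GCCACCTA, off=8): starts [56, 106, 132, 155, 177, 229, 238, 255, 273] → cuts [64, 114, 140, 163, 185, 237, 246, 263, 281]
  DwuIX (CCGTT, off=4): starts [0, 5, 48, 66, 80, 85, 96, 119, 127, 148, 194, 216] → cuts [4, 9, 52, 70, 84, 89, 100, 123, 131, 152, 198, 220]

Pooled cuts: [4, 9, 24, 34, 41, 52, 64, 70, 84, 89, 100, 114, 123, 131, 140, 152, 163, 185, 192, 198, 204, 220, 228, 237, 246, 263, 273, 281]

Fragments:
  [0,4): 4 bp
  [4,9): 5 bp
  [9,24): 15 bp
  [24,34): 10 bp
  [34,41): 7 bp
  [41,52): 11 bp
  [52,64): 12 bp
  [64,70): 6 bp
  [70,84): 14 bp
  [84,89): 5 bp
  [89,100): 11 bp
  [100,114): 14 bp
  [114,123): 9 bp
  [123,131): 8 bp
  [131,140): 9 bp
  [140,152): 12 bp
  [152,163): 11 bp
  [163,185): 22 bp
  [185,192): 7 bp
  [192,198): 6 bp
  [198,204): 6 bp
  [204,220): 16 bp
  [220,228): 8 bp
  [228,237): 9 bp
  [237,246): 9 bp
  [246,263): 17 bp
  [263,273): 10 bp
  [273,281): 8 bp
  [281,292): 11 bp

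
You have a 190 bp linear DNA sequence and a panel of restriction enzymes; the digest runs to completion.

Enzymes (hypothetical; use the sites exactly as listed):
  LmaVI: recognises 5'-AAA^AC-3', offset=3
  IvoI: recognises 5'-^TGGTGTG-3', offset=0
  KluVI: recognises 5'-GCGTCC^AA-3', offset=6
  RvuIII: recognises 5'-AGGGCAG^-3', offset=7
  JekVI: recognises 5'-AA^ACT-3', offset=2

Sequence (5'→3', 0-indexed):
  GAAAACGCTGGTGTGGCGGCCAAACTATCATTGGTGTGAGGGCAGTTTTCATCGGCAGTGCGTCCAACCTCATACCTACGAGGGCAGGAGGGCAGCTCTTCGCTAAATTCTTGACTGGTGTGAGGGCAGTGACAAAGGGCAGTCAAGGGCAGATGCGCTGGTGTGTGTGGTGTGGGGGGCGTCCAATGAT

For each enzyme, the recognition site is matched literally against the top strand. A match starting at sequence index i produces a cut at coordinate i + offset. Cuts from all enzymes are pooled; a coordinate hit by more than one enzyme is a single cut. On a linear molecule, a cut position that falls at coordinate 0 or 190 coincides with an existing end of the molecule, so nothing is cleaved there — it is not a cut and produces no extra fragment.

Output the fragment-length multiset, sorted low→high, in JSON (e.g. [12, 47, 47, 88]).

Site scan:
  LmaVI AAAAC/3: at [1] ⇒ [4]
  IvoI TGGTGTG/0: at [8, 31, 115, 158, 167] ⇒ [8, 31, 115, 158, 167]
  KluVI GCGTCCAA/6: at [59, 178] ⇒ [65, 184]
  RvuIII AGGGCAG/7: at [38, 80, 88, 122, 135, 145] ⇒ [45, 87, 95, 129, 142, 152]
  JekVI AAACT/2: at [21] ⇒ [23]

Pooled cuts: [4, 8, 23, 31, 45, 65, 87, 95, 115, 129, 142, 152, 158, 167, 184]

Fragment lengths:
  [0,4): 4 bp
  [4,8): 4 bp
  [8,23): 15 bp
  [23,31): 8 bp
  [31,45): 14 bp
  [45,65): 20 bp
  [65,87): 22 bp
  [87,95): 8 bp
  [95,115): 20 bp
  [115,129): 14 bp
  [129,142): 13 bp
  [142,152): 10 bp
  [152,158): 6 bp
  [158,167): 9 bp
  [167,184): 17 bp
  [184,190): 6 bp

[4,4,6,6,8,8,9,10,13,14,14,15,17,20,20,22]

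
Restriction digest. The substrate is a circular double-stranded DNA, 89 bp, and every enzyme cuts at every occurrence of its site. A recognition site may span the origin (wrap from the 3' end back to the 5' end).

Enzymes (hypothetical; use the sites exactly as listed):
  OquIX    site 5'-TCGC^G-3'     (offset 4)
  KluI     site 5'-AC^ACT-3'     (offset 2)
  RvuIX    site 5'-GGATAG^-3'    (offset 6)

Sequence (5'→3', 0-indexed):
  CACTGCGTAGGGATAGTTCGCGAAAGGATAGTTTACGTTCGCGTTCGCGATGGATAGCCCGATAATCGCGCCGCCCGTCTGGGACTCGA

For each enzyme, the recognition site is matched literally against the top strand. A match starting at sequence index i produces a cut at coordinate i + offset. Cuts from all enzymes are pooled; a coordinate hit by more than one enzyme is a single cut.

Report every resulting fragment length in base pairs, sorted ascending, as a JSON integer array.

[5,6,9,10,11,12,15,21]

Scan for sites:
  OquIX (TCGCG, off=4): starts [17, 38, 44, 65] → cuts [21, 42, 48, 69]
  KluI (ACACT, off=2): starts [88] → cuts [1]
  RvuIX (GGATAG, off=6): starts [10, 25, 51] → cuts [16, 31, 57]

All cut coordinates (distinct, sorted): [1, 16, 21, 31, 42, 48, 57, 69]

Fragment lengths:
  1→16: 15 bp
  16→21: 5 bp
  21→31: 10 bp
  31→42: 11 bp
  42→48: 6 bp
  48→57: 9 bp
  57→69: 12 bp
  69→1 (wrap): 89-69+1 = 21 bp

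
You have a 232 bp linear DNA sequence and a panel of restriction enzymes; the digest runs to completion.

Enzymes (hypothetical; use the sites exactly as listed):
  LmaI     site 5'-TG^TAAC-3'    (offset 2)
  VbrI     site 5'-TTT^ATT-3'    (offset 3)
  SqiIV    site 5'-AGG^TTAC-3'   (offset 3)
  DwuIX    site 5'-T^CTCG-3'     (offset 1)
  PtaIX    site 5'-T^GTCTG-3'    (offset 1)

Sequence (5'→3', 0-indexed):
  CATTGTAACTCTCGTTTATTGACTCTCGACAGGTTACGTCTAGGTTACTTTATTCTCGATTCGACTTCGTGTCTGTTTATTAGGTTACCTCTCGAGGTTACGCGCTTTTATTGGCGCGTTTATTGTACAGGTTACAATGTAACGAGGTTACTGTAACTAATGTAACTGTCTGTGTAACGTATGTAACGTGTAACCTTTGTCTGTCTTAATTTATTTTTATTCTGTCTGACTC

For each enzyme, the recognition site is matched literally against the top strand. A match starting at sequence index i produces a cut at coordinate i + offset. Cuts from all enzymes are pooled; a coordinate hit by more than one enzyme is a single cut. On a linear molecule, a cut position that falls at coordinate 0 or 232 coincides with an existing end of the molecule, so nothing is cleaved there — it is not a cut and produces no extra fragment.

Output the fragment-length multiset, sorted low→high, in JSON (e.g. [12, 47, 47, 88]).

Per-enzyme occurrences:
  LmaI (TGTAAC, off=2): starts [3, 137, 151, 160, 172, 181, 188] → cuts [5, 139, 153, 162, 174, 183, 190]
  VbrI (TTTATT, off=3): starts [14, 48, 75, 106, 118, 209, 215] → cuts [17, 51, 78, 109, 121, 212, 218]
  SqiIV (AGGTTAC, off=3): starts [30, 41, 81, 94, 128, 144] → cuts [33, 44, 84, 97, 131, 147]
  DwuIX (TCTCG, off=1): starts [9, 23, 53, 89] → cuts [10, 24, 54, 90]
  PtaIX (TGTCTG, off=1): starts [69, 166, 197, 222] → cuts [70, 167, 198, 223]

Pooled cuts: [5, 10, 17, 24, 33, 44, 51, 54, 70, 78, 84, 90, 97, 109, 121, 131, 139, 147, 153, 162, 167, 174, 183, 190, 198, 212, 218, 223]

Fragments:
  [0,5): 5 bp
  [5,10): 5 bp
  [10,17): 7 bp
  [17,24): 7 bp
  [24,33): 9 bp
  [33,44): 11 bp
  [44,51): 7 bp
  [51,54): 3 bp
  [54,70): 16 bp
  [70,78): 8 bp
  [78,84): 6 bp
  [84,90): 6 bp
  [90,97): 7 bp
  [97,109): 12 bp
  [109,121): 12 bp
  [121,131): 10 bp
  [131,139): 8 bp
  [139,147): 8 bp
  [147,153): 6 bp
  [153,162): 9 bp
  [162,167): 5 bp
  [167,174): 7 bp
  [174,183): 9 bp
  [183,190): 7 bp
  [190,198): 8 bp
  [198,212): 14 bp
  [212,218): 6 bp
  [218,223): 5 bp
  [223,232): 9 bp

[3,5,5,5,5,6,6,6,6,7,7,7,7,7,7,8,8,8,8,9,9,9,9,10,11,12,12,14,16]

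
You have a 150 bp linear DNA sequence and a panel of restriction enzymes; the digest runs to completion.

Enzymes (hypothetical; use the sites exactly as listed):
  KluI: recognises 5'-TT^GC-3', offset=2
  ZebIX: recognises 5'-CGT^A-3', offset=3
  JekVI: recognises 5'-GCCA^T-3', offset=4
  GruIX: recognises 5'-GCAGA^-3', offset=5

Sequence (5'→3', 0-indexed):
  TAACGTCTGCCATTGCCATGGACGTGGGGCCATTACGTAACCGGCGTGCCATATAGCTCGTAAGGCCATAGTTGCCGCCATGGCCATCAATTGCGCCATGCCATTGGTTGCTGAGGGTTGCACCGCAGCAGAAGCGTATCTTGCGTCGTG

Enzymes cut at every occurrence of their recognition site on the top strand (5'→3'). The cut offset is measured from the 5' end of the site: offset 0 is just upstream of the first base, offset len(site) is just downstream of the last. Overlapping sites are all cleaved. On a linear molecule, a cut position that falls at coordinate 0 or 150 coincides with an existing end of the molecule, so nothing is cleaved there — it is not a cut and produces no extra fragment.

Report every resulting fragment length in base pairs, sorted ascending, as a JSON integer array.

[2,4,5,5,5,5,6,6,6,6,6,7,7,8,10,10,12,13,13,14]

Per-enzyme occurrences:
  KluI (TTGC, off=2): starts [12, 71, 90, 107, 117, 140] → cuts [14, 73, 92, 109, 119, 142]
  ZebIX (CGTA, off=3): starts [35, 58, 134] → cuts [38, 61, 137]
  JekVI (GCCAT, off=4): starts [8, 14, 28, 47, 64, 76, 82, 94, 99] → cuts [12, 18, 32, 51, 68, 80, 86, 98, 103]
  GruIX (GCAGA, off=5): starts [127] → cuts [132]

Pooled cuts: [12, 14, 18, 32, 38, 51, 61, 68, 73, 80, 86, 92, 98, 103, 109, 119, 132, 137, 142]

Fragment lengths:
  [0,12): 12 bp
  [12,14): 2 bp
  [14,18): 4 bp
  [18,32): 14 bp
  [32,38): 6 bp
  [38,51): 13 bp
  [51,61): 10 bp
  [61,68): 7 bp
  [68,73): 5 bp
  [73,80): 7 bp
  [80,86): 6 bp
  [86,92): 6 bp
  [92,98): 6 bp
  [98,103): 5 bp
  [103,109): 6 bp
  [109,119): 10 bp
  [119,132): 13 bp
  [132,137): 5 bp
  [137,142): 5 bp
  [142,150): 8 bp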